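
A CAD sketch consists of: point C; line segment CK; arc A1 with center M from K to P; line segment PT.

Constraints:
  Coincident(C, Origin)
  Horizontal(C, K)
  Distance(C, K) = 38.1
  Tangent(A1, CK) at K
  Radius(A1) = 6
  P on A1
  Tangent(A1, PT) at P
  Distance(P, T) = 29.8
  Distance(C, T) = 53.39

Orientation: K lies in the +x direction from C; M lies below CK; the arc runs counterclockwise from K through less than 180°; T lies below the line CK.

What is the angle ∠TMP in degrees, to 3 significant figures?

78.6°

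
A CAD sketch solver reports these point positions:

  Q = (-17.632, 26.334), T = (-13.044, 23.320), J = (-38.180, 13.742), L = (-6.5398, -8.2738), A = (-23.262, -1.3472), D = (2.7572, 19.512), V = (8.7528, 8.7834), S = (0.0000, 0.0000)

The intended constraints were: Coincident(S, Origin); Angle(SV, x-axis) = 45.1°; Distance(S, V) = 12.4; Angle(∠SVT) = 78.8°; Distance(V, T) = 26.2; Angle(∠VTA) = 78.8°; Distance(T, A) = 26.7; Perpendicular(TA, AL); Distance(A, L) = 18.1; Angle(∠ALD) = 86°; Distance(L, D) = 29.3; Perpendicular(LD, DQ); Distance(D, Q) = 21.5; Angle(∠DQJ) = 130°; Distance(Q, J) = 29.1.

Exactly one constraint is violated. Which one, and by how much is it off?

Distance(Q, J) = 29.1 — off by 5.00.

S = (0.00, 0.00) ✓; SV at 45.10° ✓; |SV| = 12.40 ✓; ∠SVT = 78.80° ✓; |VT| = 26.20 ✓; ∠VTA = 78.80° ✓; |TA| = 26.70 ✓; ∠(TA, AL) = 90.00° ✓; |AL| = 18.10 ✓; ∠ALD = 86.00° ✓; |LD| = 29.30 ✓; ∠(LD, DQ) = 90.00° ✓; |DQ| = 21.50 ✓; ∠DQJ = 130.0° ✓; |QJ| = 24.10 ✗.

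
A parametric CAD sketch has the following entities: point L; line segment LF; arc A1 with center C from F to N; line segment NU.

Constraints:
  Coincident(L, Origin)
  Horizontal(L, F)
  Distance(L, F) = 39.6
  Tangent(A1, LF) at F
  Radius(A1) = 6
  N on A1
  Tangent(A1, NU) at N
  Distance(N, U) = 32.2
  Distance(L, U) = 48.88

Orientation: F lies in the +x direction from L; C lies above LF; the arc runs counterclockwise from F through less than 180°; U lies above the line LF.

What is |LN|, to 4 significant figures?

45.83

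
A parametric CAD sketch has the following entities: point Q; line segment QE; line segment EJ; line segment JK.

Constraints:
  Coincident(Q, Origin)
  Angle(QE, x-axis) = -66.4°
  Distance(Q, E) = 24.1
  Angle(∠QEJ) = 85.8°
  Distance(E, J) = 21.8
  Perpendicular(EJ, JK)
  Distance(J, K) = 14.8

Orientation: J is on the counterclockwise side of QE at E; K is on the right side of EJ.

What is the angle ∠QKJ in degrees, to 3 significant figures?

27.3°

∠QEJ = 85.8°, so EJ runs at -66.4° + (180° − 85.8°) = 27.8° from the x-axis; with |EJ| = 21.8, J = E + 21.8·(cos 27.8°, sin 27.8°) = (28.9, -11.9). The perpendicularity gives JK at right angles to EJ; with |JK| = 14.8 on the right of EJ, K = J + 14.8·(0.466, -0.885) = (35.8, -25.0). Then cos ∠QKJ = KQ·KJ / (|KQ||KJ|), giving 27.3°.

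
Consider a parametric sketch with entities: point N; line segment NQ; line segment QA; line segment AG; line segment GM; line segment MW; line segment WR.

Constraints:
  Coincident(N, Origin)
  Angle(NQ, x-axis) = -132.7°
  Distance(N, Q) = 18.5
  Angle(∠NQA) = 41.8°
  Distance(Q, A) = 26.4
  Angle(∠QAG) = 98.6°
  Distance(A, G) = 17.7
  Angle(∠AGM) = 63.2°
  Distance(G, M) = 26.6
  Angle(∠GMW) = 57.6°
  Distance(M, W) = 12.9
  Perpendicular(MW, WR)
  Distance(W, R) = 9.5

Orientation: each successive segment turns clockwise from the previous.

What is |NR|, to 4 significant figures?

7.190

∠GMW = 57.6° gives MW at 128.5° from the x-axis; with |MW| = 12.9, W = (-11.33, 0.1324). MW is perpendicular to WR, so WR runs at 38.50°; with |WR| = 9.5, R = (-3.891, 6.046). Then |NR| = |R − N| = 7.190.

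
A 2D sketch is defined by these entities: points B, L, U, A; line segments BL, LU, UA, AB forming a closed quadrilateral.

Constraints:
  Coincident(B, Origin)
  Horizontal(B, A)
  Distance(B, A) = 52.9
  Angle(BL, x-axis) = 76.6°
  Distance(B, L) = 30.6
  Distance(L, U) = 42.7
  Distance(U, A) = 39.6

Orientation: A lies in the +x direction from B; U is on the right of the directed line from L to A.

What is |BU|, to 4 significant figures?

19.47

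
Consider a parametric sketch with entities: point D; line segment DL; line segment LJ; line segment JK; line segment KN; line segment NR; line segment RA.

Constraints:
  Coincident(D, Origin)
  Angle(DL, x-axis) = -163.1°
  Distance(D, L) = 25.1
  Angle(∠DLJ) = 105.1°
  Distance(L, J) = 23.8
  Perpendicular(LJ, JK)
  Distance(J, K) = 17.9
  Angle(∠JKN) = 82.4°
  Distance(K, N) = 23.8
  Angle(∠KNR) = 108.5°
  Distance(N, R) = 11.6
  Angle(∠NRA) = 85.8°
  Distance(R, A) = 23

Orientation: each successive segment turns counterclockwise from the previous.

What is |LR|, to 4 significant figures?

3.904

D is at the origin; DL runs at -163.1° with length 25.1, so L = (-24.02, -7.297). ∠DLJ = 105.1° gives LJ at -88.20° from the x-axis; with |LJ| = 23.8, J = (-23.27, -31.08). LJ ⟂ JK, so JK runs at 1.800°; with |JK| = 17.9, K = (-5.377, -30.52). ∠JKN = 82.4° gives KN at 99.40° from the x-axis; with |KN| = 23.8, N = (-9.264, -7.042). ∠KNR = 108.5° gives NR at 170.9° from the x-axis; with |NR| = 11.6, R = (-20.72, -5.208). Then |LR| = |R − L| = 3.904.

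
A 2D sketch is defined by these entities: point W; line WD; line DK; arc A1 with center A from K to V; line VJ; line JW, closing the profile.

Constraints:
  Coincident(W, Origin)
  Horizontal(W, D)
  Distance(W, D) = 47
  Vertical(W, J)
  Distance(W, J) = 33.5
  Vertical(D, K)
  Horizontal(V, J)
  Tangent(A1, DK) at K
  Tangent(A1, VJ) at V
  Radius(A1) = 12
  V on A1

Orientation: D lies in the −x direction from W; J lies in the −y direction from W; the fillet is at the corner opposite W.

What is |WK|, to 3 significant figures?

51.7

W is at the origin; WD is horizontal with |WD| = 47.0 and D on the −x side, so D = (-47.0, 0.00). WJ is vertical with |WJ| = 33.5 and J on the −y side, so J = (0.00, -33.5). The virtual corner opposite W is at (-47.0, -33.5). A1 meets DK tangentially, so AK is at right angles to DK and since A1 is tangent to VJ there, AV ⟂ VJ, with radius 12.0, so the center A sits 12.0 in from both sides at A = (-35.0, -21.5). That places the tangent points at K = (-47.0, -21.5) on DK and V = (-35.0, -33.5) on VJ. Then |WK| = |K − W| = 51.7.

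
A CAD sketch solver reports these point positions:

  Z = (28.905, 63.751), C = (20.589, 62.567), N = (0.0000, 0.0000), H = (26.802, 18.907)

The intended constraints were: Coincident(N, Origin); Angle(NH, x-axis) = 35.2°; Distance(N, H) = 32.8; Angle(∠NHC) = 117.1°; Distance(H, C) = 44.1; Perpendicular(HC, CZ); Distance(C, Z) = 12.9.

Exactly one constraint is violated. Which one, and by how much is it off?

Distance(C, Z) = 12.9 — off by 4.50.

N = (0.00, 0.00) ✓; NH at 35.20° ✓; |NH| = 32.80 ✓; ∠NHC = 117.1° ✓; |HC| = 44.10 ✓; ∠(HC, CZ) = 90.00° ✓; |CZ| = 8.400 ✗.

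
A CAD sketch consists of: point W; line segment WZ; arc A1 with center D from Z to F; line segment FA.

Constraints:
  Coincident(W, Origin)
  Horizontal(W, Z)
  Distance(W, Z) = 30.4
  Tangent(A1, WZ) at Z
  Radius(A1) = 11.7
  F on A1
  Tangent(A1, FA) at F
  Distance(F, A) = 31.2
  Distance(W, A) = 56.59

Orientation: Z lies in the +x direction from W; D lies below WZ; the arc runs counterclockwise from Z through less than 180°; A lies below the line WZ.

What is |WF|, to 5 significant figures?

26.401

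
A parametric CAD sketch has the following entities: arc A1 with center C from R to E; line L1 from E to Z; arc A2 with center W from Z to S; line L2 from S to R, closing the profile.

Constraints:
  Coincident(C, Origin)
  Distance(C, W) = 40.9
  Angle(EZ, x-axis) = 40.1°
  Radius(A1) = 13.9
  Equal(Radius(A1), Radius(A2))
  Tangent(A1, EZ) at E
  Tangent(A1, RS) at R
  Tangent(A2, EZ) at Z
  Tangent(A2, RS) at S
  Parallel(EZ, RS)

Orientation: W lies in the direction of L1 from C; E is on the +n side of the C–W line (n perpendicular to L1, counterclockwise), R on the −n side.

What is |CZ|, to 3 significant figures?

43.2

Tangency of A1 to both parallel lines with radius 13.9 puts E and R at C ± 13.9·n: E = (-8.95, 10.6), R = (8.95, -10.6). Equal radii place Z and S the same way about W: Z = W + 13.9·n = (22.3, 37.0), S = W − 13.9·n = (40.2, 15.7). Then |CZ| = |Z − C| = 43.2.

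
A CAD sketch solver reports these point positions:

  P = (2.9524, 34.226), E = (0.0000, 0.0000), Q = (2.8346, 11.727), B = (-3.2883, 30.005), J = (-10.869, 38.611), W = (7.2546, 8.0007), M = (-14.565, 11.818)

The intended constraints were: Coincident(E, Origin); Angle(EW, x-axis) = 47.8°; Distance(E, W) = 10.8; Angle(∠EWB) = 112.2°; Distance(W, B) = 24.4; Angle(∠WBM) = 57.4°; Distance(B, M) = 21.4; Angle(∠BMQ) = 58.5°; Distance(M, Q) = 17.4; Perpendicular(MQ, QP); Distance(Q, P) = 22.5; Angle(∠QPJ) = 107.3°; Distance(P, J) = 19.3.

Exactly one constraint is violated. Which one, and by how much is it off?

Distance(P, J) = 19.3 — off by 4.80.

E = (0.00, 0.00) ✓; EW at 47.80° ✓; |EW| = 10.80 ✓; ∠EWB = 112.2° ✓; |WB| = 24.40 ✓; ∠WBM = 57.40° ✓; |BM| = 21.40 ✓; ∠BMQ = 58.50° ✓; |MQ| = 17.40 ✓; ∠(MQ, QP) = 90.00° ✓; |QP| = 22.50 ✓; ∠QPJ = 107.3° ✓; |PJ| = 14.50 ✗.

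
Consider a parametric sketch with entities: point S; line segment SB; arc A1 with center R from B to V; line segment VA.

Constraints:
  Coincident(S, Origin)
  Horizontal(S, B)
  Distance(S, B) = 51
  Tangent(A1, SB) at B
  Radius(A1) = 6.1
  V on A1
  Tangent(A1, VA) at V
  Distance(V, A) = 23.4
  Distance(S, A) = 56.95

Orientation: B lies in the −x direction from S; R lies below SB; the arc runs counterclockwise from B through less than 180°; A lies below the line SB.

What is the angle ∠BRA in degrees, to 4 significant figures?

173.6°

S is at the origin; S and B share the same y with |SB| = 51.0 and B on the −x side, so B = (-51.00, 0.000). Tangency of A1 to SB means the radius RB is perpendicular to SB, so R = B + (0, -6.1) = (-51.00, -6.100). Since RV ⟂ VA (tangency), |RA| = √(6.1² + 23.4²) = 24.18 regardless of where V sits on A1. So A lies on both circle(S, 56.95) and circle(R, 24.18); the below-SB intersection is A = (-48.32, -30.13). V is the foot of the tangent from A: V = (-56.70, -8.282).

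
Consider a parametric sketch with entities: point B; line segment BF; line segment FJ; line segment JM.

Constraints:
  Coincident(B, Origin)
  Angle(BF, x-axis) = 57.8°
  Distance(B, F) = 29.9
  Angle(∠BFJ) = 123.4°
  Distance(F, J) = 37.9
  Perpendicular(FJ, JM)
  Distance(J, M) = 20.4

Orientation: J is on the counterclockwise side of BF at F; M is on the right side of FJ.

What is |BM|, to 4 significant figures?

70.80

B is at the origin; BF runs at 57.8° with length 29.9, so F = 29.9·(cos 57.8°, sin 57.8°) = (15.93, 25.30). ∠BFJ = 123.4°, so FJ runs at 57.8° + (180° − 123.4°) = 114.4° from the x-axis; with |FJ| = 37.9, J = F + 37.9·(cos 114.4°, sin 114.4°) = (0.2763, 59.82). The perpendicularity gives JM at right angles to FJ; with |JM| = 20.4 on the right of FJ, M = J + 20.4·(0.9107, 0.4131) = (18.85, 68.24). Then |BM| = |M − B| = 70.80.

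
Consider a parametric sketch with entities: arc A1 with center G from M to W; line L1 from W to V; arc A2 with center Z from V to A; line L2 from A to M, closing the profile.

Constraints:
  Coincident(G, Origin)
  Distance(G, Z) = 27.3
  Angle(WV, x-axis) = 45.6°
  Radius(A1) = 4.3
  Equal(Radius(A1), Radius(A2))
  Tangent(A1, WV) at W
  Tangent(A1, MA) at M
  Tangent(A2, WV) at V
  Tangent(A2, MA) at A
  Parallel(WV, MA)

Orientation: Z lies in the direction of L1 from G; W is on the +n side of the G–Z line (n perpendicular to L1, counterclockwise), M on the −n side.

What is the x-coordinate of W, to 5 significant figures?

-3.0722

G is at the origin and Z lies 27.3 along u from G, so Z = 27.3·u = (19.101, 19.505). Tangency of A1 to both parallel lines with radius 4.3 puts W and M at G ± 4.3·n: W = (-3.0722, 3.0086), M = (3.0722, -3.0086). So W.x = -3.0722.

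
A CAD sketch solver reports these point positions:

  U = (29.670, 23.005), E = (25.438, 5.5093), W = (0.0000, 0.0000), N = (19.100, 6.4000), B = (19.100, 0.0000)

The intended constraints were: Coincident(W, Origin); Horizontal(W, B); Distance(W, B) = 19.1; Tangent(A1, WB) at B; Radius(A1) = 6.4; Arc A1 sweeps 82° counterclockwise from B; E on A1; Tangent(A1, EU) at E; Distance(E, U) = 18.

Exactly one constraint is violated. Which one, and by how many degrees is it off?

Tangent(A1, EU) at E — off by 5.60°.

W = (0.00, 0.00) ✓; W.y = 0.00, B.y = 0.00 ✓; |WB| = 19.10 ✓; ∠(NB, BW) = 90.00° ✓; |NB| = 6.400 ✓; bearing(N→E) − bearing(N→B) = 82.00° ✓; |NE| = 6.400 ✓; ∠(NE, EU) = 95.60° ✗; |EU| = 18.00 ✓.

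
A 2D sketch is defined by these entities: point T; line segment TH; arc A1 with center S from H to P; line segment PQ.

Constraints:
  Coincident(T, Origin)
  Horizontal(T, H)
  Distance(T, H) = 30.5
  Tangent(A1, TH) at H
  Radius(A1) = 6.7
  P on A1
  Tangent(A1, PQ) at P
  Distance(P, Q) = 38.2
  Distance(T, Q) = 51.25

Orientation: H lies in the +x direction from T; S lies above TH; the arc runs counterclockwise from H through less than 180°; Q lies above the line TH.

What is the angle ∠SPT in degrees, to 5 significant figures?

5.3216°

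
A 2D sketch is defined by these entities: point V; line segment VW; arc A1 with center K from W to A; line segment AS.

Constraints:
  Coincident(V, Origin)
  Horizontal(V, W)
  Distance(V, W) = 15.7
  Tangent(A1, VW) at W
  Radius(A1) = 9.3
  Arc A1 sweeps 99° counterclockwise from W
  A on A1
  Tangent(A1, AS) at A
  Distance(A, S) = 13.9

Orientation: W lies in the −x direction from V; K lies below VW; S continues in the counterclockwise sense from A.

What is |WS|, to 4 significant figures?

25.47

V is at the origin; V and W share the same y with |VW| = 15.7 and W on the −x side, so W = (-15.70, 0.000). Tangency of A1 to VW means the radius KW is perpendicular to VW, so K = W + (0, -9.3) = (-15.70, -9.300). On A1, W sits at bearing 90° from K; a 99° counterclockwise sweep puts A at bearing 189°, so A = K + 9.3·(cos 189°, sin 189°) = (-24.89, -10.75). Tangency of A1 to AS means the radius KA is perpendicular to AS, so AS runs along (−sin 189°, cos 189°); with |AS| = 13.9, S = (-22.71, -24.48). Then |WS| = |S − W| = 25.47.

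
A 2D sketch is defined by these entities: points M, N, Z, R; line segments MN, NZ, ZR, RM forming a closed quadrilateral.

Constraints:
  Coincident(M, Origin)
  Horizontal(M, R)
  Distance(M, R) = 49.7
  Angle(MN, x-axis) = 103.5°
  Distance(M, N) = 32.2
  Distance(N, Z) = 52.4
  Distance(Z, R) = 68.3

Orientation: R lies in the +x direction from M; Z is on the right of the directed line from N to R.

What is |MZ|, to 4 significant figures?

25.66

M is at the origin; M and R share the same y with |MR| = 49.7 and R in +x, so R = (49.7, 0). MN runs at 103.5° with |MN| = 32.2, so N = (-7.517, 31.31). Z is determined by |NZ| = 52.4 and |ZR| = 68.3 together: it lies at the intersection of circle(N, 52.4) and circle(R, 68.3). With |NR| = 65.22, the foot of the radical line on NR is 17.90 from N and the perpendicular offset is √(52.4² − 17.90²) = 49.25. Taking the right-of-NR solution: Z = (-15.46, -20.48).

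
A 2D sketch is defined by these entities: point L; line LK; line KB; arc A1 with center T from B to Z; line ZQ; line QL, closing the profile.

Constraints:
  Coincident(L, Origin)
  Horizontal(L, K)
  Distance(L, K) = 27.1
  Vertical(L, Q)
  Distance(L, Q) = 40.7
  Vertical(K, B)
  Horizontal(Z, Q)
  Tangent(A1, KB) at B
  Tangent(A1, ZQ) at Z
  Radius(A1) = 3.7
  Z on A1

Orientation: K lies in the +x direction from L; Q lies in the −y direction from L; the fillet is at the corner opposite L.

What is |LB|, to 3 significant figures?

45.9

L is at the origin; LK is horizontal with |LK| = 27.1 and K on the +x side, so K = (27.1, 0.00). LQ is vertical with |LQ| = 40.7 and Q on the −y side, so Q = (0.00, -40.7). The virtual corner opposite L is at (27.1, -40.7). Tangency of A1 to KB means the radius TB is perpendicular to KB and tangency of A1 to ZQ means the radius TZ is perpendicular to ZQ, with radius 3.7, so the center T sits 3.7 in from both sides at T = (23.4, -37.0). That places the tangent points at B = (27.1, -37.0) on KB and Z = (23.4, -40.7) on ZQ. Then |LB| = |B − L| = 45.9.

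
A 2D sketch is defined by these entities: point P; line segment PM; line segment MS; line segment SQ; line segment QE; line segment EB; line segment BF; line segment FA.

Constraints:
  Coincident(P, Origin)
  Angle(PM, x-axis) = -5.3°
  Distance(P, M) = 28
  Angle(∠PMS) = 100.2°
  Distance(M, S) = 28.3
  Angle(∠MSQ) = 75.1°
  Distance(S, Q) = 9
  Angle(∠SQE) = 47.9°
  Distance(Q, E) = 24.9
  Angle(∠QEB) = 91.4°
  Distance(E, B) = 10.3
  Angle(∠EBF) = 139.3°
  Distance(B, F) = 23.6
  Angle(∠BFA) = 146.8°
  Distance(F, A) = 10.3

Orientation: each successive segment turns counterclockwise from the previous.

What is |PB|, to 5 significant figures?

52.400

P is at the origin; PM runs at -5.3° with length 28.0, so M = (27.880, -2.5864). ∠PMS = 100.2° gives MS at 74.500° from the x-axis; with |MS| = 28.3, S = (35.443, 24.684). ∠MSQ = 75.1° gives SQ at 179.40° from the x-axis; with |SQ| = 9.0, Q = (26.444, 24.779). ∠SQE = 47.9° gives QE at -48.500° from the x-axis; with |QE| = 24.9, E = (42.943, 6.1296). ∠QEB = 91.4° gives EB at 40.100° from the x-axis; with |EB| = 10.3, B = (50.822, 12.764). Then |PB| = |B − P| = 52.400.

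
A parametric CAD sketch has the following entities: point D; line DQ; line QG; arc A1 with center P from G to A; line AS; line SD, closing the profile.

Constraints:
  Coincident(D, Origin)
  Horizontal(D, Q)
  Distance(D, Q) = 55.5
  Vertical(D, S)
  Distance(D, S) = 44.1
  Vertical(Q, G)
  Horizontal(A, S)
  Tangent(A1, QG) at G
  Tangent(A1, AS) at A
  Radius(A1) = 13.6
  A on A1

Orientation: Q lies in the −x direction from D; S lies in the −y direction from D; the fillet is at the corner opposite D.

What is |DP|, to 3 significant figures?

51.8

D and S share the same x with |DS| = 44.1 and S on the −y side, so S = (0.00, -44.1). The virtual corner opposite D is at (-55.5, -44.1). Tangency of A1 to QG means the radius PG is perpendicular to QG and A1 meets AS tangentially, so PA is at right angles to AS, with radius 13.6, so the center P sits 13.6 in from both sides at P = (-41.9, -30.5). Then |DP| = |P − D| = 51.8.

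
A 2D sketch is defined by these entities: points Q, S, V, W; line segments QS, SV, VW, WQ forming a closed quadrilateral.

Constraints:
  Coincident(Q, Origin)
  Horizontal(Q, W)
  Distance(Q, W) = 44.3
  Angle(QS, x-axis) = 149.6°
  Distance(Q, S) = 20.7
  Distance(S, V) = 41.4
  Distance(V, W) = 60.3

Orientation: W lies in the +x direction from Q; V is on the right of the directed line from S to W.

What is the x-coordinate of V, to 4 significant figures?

-8.139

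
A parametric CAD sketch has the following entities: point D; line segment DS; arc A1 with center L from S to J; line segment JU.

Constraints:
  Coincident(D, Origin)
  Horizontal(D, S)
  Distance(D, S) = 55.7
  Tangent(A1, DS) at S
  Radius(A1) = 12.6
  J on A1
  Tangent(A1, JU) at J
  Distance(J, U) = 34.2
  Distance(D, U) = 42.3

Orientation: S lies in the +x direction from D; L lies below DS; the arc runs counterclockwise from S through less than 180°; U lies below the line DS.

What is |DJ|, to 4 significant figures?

45.67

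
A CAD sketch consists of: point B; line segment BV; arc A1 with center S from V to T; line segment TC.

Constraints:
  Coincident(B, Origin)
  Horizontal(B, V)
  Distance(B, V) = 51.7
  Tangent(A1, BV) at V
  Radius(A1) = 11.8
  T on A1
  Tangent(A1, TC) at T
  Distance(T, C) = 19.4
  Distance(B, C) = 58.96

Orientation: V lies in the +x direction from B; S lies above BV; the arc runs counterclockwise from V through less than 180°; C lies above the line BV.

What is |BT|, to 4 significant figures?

63.71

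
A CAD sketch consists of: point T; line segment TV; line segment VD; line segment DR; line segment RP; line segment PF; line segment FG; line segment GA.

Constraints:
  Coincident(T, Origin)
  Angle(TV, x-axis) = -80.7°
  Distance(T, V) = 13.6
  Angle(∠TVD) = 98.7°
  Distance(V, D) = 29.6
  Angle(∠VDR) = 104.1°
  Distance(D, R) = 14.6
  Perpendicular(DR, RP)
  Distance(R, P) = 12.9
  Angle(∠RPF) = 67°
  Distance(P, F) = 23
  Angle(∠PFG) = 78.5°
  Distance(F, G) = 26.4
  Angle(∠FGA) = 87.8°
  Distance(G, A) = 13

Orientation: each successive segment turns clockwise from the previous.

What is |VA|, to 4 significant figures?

46.70

T is at the origin; TV runs at -80.7° with length 13.6, so V = (2.198, -13.42). ∠TVD = 98.7° gives VD at -162.0° from the x-axis; with |VD| = 29.6, D = (-25.95, -22.57). ∠VDR = 104.1° gives DR at 122.1° from the x-axis; with |DR| = 14.6, R = (-33.71, -10.20). DR ⟂ RP, so RP runs at 32.10°; with |RP| = 12.9, P = (-22.78, -3.345). ∠RPF = 67.0° gives PF at -80.90° from the x-axis; with |PF| = 23.0, F = (-19.15, -26.06). ∠PFG = 78.5° gives FG at 177.6° from the x-axis; with |FG| = 26.4, G = (-45.52, -24.95). ∠FGA = 87.8° gives GA at 85.40° from the x-axis; with |GA| = 13.0, A = (-44.48, -11.99). Then |VA| = |A − V| = 46.70.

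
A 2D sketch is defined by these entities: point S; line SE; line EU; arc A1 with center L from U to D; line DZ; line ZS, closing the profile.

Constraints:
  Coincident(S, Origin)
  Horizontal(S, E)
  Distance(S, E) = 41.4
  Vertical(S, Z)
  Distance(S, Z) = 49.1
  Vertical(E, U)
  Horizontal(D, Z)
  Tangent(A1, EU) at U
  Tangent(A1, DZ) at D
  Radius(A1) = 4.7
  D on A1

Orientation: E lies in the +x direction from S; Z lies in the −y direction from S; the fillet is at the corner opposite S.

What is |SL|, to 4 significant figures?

57.60

S is at the origin; SE is horizontal with |SE| = 41.4 and E on the +x side, so E = (41.40, 0.000). SZ is vertical with |SZ| = 49.1 and Z on the −y side, so Z = (0.000, -49.10). The virtual corner opposite S is at (41.40, -49.10). Since A1 is tangent to EU there, LU ⟂ EU and A1 meets DZ tangentially, so LD is at right angles to DZ, with radius 4.7, so the center L sits 4.7 in from both sides at L = (36.70, -44.40). Then |SL| = |L − S| = 57.60.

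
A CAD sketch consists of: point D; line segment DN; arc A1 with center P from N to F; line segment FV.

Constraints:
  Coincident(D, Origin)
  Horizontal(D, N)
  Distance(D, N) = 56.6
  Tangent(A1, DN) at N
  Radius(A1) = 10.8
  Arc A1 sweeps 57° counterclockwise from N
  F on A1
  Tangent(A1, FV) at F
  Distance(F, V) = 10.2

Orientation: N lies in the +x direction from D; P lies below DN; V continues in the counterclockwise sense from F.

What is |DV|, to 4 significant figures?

44.10

D is at the origin; DN is horizontal with |DN| = 56.6 and N on the +x side, so N = (56.60, 0.000). Since A1 is tangent to DN there, PN ⟂ DN, so P = N + (0, -10.8) = (56.60, -10.80). On A1, N sits at bearing 90° from P; a 57° counterclockwise sweep puts F at bearing 147°, so F = P + 10.8·(cos 147°, sin 147°) = (47.54, -4.918). A1 meets FV tangentially, so PF is at right angles to FV, so FV runs along (−sin 147°, cos 147°); with |FV| = 10.2, V = (41.99, -13.47). Then |DV| = |V − D| = 44.10.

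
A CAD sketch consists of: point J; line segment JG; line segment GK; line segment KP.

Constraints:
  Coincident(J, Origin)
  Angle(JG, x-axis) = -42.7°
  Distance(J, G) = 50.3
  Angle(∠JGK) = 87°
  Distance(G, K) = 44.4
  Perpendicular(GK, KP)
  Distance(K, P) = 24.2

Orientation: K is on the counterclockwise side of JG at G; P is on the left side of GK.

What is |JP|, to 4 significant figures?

49.22

J is at the origin; JG runs at -42.7° with length 50.3, so G = 50.3·(cos -42.7°, sin -42.7°) = (36.97, -34.11). ∠JGK = 87.0°, so GK runs at -42.7° + (180° − 87.0°) = 50.30° from the x-axis; with |GK| = 44.4, K = G + 44.4·(cos 50.30°, sin 50.30°) = (65.33, 0.04991). The perpendicularity gives KP at right angles to GK; with |KP| = 24.2 on the left of GK, P = K + 24.2·(-0.7694, 0.6388) = (46.71, 15.51). Then |JP| = |P − J| = 49.22.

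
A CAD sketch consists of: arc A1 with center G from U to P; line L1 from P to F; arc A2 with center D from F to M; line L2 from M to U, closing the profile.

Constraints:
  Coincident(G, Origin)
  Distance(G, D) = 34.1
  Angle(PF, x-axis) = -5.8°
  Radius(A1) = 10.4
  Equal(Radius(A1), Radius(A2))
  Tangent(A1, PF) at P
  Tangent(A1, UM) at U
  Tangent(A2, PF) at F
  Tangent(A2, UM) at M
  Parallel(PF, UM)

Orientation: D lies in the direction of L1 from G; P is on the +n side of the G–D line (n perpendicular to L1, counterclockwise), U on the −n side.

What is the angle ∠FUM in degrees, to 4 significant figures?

31.38°

The slot axis is L1's direction at -5.8°, so u = (cos -5.8°, sin -5.8°) = (0.9949, -0.1011) and n = (−sin -5.8°, cos -5.8°) = (0.1011, 0.9949). G is at the origin and D lies 34.1 along u from G, so D = 34.1·u = (33.93, -3.446). Tangency of A1 to both parallel lines with radius 10.4 puts P and U at G ± 10.4·n: P = (1.051, 10.35), U = (-1.051, -10.35). Equal radii place F and M the same way about D: F = D + 10.4·n = (34.98, 6.901), M = D − 10.4·n = (32.87, -13.79). Then cos ∠FUM = UF·UM / (|UF||UM|), giving 31.38°.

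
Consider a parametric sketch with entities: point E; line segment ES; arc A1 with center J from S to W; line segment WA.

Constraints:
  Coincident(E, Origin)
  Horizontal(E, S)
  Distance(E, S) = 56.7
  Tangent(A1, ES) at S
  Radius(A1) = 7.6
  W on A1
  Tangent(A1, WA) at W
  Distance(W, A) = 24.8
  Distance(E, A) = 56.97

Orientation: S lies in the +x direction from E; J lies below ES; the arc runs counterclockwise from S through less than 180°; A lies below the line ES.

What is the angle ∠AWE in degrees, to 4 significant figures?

93.92°

E is at the origin; E and S share the same y with |ES| = 56.7 and S on the +x side, so S = (56.70, 0.000). Since A1 is tangent to ES there, JS ⟂ ES, so J = S + (0, -7.6) = (56.70, -7.600). Since JW ⟂ WA (tangency), |JA| = √(7.6² + 24.8²) = 25.94 regardless of where W sits on A1. So A lies on both circle(E, 56.97) and circle(J, 25.94); the below-ES intersection is A = (47.29, -31.77). W is the foot of the tangent from A: W = (49.12, -7.038).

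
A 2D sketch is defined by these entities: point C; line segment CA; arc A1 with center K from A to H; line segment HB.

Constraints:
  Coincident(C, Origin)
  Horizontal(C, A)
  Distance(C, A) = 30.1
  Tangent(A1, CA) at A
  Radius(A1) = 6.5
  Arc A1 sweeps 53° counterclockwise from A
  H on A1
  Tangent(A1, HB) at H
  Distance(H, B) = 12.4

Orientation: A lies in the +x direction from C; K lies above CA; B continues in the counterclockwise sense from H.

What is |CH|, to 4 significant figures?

35.39

Since A1 is tangent to CA there, KA ⟂ CA, so K = A + (0, 6.5) = (30.10, 6.500). On A1, A sits at bearing -90° from K; a 53° counterclockwise sweep puts H at bearing -37°, so H = K + 6.5·(cos -37°, sin -37°) = (35.29, 2.588). Then |CH| = |H − C| = 35.39.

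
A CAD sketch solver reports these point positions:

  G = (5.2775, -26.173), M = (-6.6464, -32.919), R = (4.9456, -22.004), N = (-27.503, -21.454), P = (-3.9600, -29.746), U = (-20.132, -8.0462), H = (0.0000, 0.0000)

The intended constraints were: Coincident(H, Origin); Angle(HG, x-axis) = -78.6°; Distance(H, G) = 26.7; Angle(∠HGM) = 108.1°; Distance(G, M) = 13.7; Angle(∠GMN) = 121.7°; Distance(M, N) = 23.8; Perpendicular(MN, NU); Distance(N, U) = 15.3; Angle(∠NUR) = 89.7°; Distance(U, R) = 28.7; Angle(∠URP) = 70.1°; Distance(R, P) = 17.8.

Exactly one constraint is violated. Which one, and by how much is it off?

Distance(R, P) = 17.8 — off by 6.00.

H = (0.00, 0.00) ✓; HG at -78.60° ✓; |HG| = 26.70 ✓; ∠HGM = 108.1° ✓; |GM| = 13.70 ✓; ∠GMN = 121.7° ✓; |MN| = 23.80 ✓; ∠(MN, NU) = 90.00° ✓; |NU| = 15.30 ✓; ∠NUR = 89.70° ✓; |UR| = 28.70 ✓; ∠URP = 70.10° ✓; |RP| = 11.80 ✗.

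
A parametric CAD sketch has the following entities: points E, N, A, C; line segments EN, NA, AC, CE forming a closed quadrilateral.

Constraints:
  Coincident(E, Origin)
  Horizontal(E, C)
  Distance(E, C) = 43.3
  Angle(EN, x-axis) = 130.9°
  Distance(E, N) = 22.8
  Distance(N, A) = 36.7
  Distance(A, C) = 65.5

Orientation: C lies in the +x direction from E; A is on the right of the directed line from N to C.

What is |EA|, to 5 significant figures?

27.241

E is at the origin; EC is horizontal with |EC| = 43.3 and C in +x, so C = (43.3, 0). EN runs at 130.9° with |EN| = 22.8, so N = (-14.928, 17.233). A is determined by |NA| = 36.7 and |AC| = 65.5 together: it lies at the intersection of circle(N, 36.7) and circle(C, 65.5). With |NC| = 60.725, the foot of the radical line on NC is 6.1272 from N and the perpendicular offset is √(36.7² − 6.1272²) = 36.185. Taking the right-of-NC solution: A = (-19.322, -19.203).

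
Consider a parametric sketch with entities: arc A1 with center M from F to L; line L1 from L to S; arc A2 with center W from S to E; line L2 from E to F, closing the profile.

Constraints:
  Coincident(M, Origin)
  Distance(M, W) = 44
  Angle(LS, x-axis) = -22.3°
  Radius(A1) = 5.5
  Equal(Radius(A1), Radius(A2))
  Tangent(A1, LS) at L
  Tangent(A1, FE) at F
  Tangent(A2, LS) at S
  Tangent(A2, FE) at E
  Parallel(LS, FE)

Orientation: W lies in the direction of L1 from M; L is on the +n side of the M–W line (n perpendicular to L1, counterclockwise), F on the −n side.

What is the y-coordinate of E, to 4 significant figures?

-21.78

Tangency of A1 to both parallel lines with radius 5.5 puts L and F at M ± 5.5·n: L = (2.087, 5.089), F = (-2.087, -5.089). Equal radii place S and E the same way about W: S = W + 5.5·n = (42.80, -11.61), E = W − 5.5·n = (38.62, -21.78). So E.y = -21.78.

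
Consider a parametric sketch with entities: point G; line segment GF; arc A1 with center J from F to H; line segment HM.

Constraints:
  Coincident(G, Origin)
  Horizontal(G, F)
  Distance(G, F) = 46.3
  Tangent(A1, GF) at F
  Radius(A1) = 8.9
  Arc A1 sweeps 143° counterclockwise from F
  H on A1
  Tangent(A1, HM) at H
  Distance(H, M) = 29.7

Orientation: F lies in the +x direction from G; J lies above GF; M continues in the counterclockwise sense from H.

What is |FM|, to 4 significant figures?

38.54

G is at the origin; G and F share the same y with |GF| = 46.3 and F on the +x side, so F = (46.30, 0.000). A1 meets GF tangentially, so JF is at right angles to GF, so J = F + (0, 8.9) = (46.30, 8.900). On A1, F sits at bearing -90° from J; a 143° counterclockwise sweep puts H at bearing 53°, so H = J + 8.9·(cos 53°, sin 53°) = (51.66, 16.01). The tangent condition forces JH to be normal to HM, so HM runs along (−sin 53°, cos 53°); with |HM| = 29.7, M = (27.94, 33.88). Then |FM| = |M − F| = 38.54.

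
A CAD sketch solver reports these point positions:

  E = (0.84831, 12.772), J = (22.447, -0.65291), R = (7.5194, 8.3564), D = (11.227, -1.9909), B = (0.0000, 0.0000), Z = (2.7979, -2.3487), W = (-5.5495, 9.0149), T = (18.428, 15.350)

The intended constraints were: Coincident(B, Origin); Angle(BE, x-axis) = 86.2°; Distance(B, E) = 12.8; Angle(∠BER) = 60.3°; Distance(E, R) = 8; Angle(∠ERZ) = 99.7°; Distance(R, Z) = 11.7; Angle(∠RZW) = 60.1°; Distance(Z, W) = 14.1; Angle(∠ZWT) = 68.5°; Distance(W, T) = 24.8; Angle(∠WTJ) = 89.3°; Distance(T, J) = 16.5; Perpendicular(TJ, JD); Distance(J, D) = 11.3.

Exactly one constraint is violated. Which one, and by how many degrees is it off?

Perpendicular(TJ, JD) — off by 7.30°.

B = (0.00, 0.00) ✓; BE at 86.20° ✓; |BE| = 12.80 ✓; ∠BER = 60.30° ✓; |ER| = 8.000 ✓; ∠ERZ = 99.70° ✓; |RZ| = 11.70 ✓; ∠RZW = 60.10° ✓; |ZW| = 14.10 ✓; ∠ZWT = 68.50° ✓; |WT| = 24.80 ✓; ∠WTJ = 89.30° ✓; |TJ| = 16.50 ✓; ∠(TJ, JD) = 97.30° ✗; |JD| = 11.30 ✓.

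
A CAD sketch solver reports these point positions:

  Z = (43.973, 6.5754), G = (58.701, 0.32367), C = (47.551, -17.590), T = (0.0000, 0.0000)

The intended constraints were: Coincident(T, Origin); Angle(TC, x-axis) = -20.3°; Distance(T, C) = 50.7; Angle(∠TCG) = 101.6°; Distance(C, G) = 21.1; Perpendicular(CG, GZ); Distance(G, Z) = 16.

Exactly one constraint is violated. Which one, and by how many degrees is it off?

Perpendicular(CG, GZ) — off by 8.90°.

T = (0.00, 0.00) ✓; TC at -20.30° ✓; |TC| = 50.70 ✓; ∠TCG = 101.6° ✓; |CG| = 21.10 ✓; ∠(CG, GZ) = 98.90° ✗; |GZ| = 16.00 ✓.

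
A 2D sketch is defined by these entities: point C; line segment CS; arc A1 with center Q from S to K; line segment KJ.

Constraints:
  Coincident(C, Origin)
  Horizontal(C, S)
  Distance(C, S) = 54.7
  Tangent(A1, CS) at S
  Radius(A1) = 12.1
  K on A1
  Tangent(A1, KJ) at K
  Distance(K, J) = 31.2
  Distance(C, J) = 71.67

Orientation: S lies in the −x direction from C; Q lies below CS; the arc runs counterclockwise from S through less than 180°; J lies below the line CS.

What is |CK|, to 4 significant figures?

68.03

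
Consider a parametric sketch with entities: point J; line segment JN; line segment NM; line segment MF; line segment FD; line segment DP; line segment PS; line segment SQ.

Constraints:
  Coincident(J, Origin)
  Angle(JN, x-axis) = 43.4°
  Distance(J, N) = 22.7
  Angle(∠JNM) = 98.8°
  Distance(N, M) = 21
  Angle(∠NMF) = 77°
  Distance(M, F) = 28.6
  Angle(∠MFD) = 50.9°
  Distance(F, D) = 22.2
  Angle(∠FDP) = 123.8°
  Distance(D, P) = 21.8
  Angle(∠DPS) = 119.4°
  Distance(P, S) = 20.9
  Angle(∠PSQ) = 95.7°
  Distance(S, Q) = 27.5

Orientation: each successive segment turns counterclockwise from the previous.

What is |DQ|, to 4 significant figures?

35.34

J is at the origin; JN runs at 43.4° with length 22.7, so N = (16.49, 15.60). ∠JNM = 98.8° gives NM at 124.6° from the x-axis; with |NM| = 21.0, M = (4.569, 32.88). ∠NMF = 77.0° gives MF at -132.4° from the x-axis; with |MF| = 28.6, F = (-14.72, 11.76). ∠MFD = 50.9° gives FD at -3.300° from the x-axis; with |FD| = 22.2, D = (7.447, 10.49). ∠FDP = 123.8° gives DP at 52.90° from the x-axis; with |DP| = 21.8, P = (20.60, 27.87). ∠DPS = 119.4° gives PS at 113.5° from the x-axis; with |PS| = 20.9, S = (12.26, 47.04). ∠PSQ = 95.7° gives SQ at -162.2° from the x-axis; with |SQ| = 27.5, Q = (-13.92, 38.63). Then |DQ| = |Q − D| = 35.34.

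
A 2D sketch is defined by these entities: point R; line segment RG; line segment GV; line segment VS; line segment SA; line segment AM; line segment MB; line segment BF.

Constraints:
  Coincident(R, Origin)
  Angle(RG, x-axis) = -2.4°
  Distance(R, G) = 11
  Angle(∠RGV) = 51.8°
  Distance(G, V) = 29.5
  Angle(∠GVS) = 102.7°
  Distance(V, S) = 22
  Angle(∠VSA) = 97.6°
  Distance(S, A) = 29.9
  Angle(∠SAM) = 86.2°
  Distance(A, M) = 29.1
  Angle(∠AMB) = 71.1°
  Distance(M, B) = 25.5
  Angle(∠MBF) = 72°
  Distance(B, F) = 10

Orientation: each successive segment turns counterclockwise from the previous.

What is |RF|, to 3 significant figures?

14.4

∠AMB = 71.1° gives MB at 128° from the x-axis; with |MB| = 25.5, B = (-6.82, 15.7). ∠MBF = 72.0° gives BF at -124° from the x-axis; with |BF| = 10.0, F = (-12.4, 7.37). Then |RF| = |F − R| = 14.4.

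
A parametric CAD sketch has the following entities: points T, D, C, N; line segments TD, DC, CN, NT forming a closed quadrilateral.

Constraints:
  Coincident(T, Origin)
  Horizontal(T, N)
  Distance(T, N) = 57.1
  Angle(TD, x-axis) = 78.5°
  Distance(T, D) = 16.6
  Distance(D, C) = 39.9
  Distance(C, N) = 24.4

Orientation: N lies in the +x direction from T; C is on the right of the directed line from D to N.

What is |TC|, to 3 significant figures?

35.5

Checks: T = (0.00, 0.00) ✓; |DC| = 39.90 ✓; |CN| = 24.40 ✓.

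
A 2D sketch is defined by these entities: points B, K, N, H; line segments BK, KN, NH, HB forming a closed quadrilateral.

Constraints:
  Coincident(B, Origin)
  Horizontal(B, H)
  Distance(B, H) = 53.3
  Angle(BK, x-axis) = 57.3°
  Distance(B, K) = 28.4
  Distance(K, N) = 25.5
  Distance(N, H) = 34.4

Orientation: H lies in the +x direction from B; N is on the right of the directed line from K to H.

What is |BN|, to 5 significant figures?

18.974

B is at the origin; BH is horizontal with |BH| = 53.3 and H in +x, so H = (53.3, 0). BK runs at 57.3° with |BK| = 28.4, so K = (15.343, 23.899). N is determined by |KN| = 25.5 and |NH| = 34.4 together: it lies at the intersection of circle(K, 25.5) and circle(H, 34.4). With |KH| = 44.854, the foot of the radical line on KH is 16.484 from K and the perpendicular offset is √(25.5² − 16.484²) = 19.455. Taking the right-of-KH solution: N = (18.926, -1.3480).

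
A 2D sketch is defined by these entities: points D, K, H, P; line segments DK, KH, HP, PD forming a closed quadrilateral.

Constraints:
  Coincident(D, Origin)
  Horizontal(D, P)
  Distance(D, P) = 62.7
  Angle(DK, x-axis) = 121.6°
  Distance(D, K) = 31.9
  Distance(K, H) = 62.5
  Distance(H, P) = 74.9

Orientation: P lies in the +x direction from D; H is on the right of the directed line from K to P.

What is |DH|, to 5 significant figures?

34.265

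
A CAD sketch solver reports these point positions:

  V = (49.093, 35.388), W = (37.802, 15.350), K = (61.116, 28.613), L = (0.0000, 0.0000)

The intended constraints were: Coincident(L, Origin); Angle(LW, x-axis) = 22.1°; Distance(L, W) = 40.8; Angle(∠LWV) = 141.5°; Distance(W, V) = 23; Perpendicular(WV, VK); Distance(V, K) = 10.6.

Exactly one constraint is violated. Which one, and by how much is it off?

Distance(V, K) = 10.6 — off by 3.20.

L = (0.00, 0.00) ✓; LW at 22.10° ✓; |LW| = 40.80 ✓; ∠LWV = 141.5° ✓; |WV| = 23.00 ✓; ∠(WV, VK) = 90.00° ✓; |VK| = 13.80 ✗.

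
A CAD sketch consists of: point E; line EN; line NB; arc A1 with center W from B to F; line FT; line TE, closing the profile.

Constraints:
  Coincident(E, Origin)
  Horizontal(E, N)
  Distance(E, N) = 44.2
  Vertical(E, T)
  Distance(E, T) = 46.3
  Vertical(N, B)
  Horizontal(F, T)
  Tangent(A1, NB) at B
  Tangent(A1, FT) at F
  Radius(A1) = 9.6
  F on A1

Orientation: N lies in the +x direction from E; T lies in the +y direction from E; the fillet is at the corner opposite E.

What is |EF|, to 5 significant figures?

57.800

E is at the origin; EN is horizontal with |EN| = 44.2 and N on the +x side, so N = (44.200, 0.0000). ET is vertical with |ET| = 46.3 and T on the +y side, so T = (0.0000, 46.300). The virtual corner opposite E is at (44.200, 46.300). The tangent condition forces WB to be normal to NB and A1 meets FT tangentially, so WF is at right angles to FT, with radius 9.6, so the center W sits 9.6 in from both sides at W = (34.600, 36.700). That places the tangent points at B = (44.200, 36.700) on NB and F = (34.600, 46.300) on FT. Then |EF| = |F − E| = 57.800.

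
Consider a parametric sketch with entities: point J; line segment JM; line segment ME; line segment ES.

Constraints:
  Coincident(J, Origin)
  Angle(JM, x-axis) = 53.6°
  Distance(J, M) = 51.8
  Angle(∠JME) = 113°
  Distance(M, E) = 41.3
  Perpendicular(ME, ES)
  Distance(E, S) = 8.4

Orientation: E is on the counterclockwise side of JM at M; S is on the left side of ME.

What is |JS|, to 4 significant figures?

73.01

∠JME = 113.0°, so ME runs at 53.6° + (180° − 113.0°) = 120.6° from the x-axis; with |ME| = 41.3, E = M + 41.3·(cos 120.6°, sin 120.6°) = (9.716, 77.24). ME ⟂ ES; with |ES| = 8.4 on the left of ME, S = E + 8.4·(-0.8607, -0.5090) = (2.485, 72.97). Then |JS| = |S − J| = 73.01.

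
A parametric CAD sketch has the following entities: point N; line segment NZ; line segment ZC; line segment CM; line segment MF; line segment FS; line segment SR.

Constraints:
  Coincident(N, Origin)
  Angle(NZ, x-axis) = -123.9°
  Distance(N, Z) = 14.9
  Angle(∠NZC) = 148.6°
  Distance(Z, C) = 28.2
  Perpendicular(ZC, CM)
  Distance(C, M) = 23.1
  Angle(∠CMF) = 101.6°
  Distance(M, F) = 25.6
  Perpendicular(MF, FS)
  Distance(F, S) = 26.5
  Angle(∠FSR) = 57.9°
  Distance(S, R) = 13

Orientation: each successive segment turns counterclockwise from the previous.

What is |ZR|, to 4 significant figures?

12.09

The perpendicularity gives FS at right angles to MF, so FS runs at 165.9°; with |FS| = 26.5, S = (-5.928, -10.26). ∠FSR = 57.9° gives SR at -72.00° from the x-axis; with |SR| = 13.0, R = (-1.910, -22.63). Then |ZR| = |R − Z| = 12.09.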